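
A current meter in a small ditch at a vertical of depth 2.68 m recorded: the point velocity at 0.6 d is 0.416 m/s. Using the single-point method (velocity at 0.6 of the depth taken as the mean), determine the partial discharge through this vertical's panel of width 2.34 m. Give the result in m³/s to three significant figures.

v̄ = v₀.₆ = 0.416 m/s
q = v̄ × d × w = 0.4160 × 2.68 × 2.34 = 2.609 m³/s

2.61 m³/s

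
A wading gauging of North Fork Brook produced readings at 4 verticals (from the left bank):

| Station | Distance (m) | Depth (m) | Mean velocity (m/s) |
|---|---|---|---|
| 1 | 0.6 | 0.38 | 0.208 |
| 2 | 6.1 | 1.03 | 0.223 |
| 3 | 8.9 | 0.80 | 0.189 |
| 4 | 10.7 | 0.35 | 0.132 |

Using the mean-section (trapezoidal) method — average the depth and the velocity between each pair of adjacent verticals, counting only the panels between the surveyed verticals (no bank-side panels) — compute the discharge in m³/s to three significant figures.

Panel 1-2: Δb = 5.5 m, d̄ = (0.38+1.03)/2 = 0.705, v̄ = (0.208+0.223)/2 = 0.2155 → q = 5.5×0.705×0.2155 = 0.8356 m³/s
Panel 2-3: Δb = 2.8 m, d̄ = (1.03+0.80)/2 = 0.915, v̄ = (0.223+0.189)/2 = 0.206 → q = 2.8×0.915×0.206 = 0.5278 m³/s
Panel 3-4: Δb = 1.8 m, d̄ = (0.80+0.35)/2 = 0.575, v̄ = (0.189+0.132)/2 = 0.1605 → q = 1.8×0.575×0.1605 = 0.1661 m³/s
Q = Σ q = 1.529 m³/s

1.53 m³/s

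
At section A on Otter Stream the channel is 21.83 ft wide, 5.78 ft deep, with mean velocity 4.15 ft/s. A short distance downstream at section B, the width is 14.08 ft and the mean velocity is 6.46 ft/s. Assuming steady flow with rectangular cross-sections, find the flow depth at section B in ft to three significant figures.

5.76 ft

Q = A₁V₁ = (21.83×5.78) × 4.15 = 523.6 ft³/s
d₂ = Q/(b₂ V₂) = 523.6/(14.08×6.46) = 5.757 ft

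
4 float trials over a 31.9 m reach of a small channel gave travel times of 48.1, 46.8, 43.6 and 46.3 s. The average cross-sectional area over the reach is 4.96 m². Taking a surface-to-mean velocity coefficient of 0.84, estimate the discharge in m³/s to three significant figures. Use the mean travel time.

2.88 m³/s

t̄ = (48.1 + 46.8 + 43.6 + 46.3) / 4 = 46.2 s
v_surface = L / t̄ = 31.9 / 46.2 = 0.6905 m/s
v_mean = 0.84 × 0.6905 = 0.5800 m/s
Q = A × v_mean = 4.96 × 0.5800 = 2.877 m³/s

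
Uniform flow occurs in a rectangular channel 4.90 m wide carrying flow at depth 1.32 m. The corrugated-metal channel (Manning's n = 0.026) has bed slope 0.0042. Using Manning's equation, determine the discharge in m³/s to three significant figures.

14.6 m³/s

A = b·y = 4.90 × 1.32 = 6.468 m²
P = b + 2y = 4.90 + 2×1.32 = 7.540 m
R = A/P = 6.468/7.540 = 0.8578 m
Q = (1/n)·A·R^(2/3)·S^(1/2) = (1/0.026) × 6.468 × 0.8578^(2/3) × 0.0042^(1/2) = 14.56 m³/s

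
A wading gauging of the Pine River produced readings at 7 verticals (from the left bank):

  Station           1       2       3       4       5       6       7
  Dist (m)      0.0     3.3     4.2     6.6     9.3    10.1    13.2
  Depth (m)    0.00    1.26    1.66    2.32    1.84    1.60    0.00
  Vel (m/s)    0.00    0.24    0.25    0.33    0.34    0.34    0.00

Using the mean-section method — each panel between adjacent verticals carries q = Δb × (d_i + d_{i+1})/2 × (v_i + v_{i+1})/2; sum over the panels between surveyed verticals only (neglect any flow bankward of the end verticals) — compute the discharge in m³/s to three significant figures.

Panel 1-2: Δb = 3.3 m, d̄ = (0.00+1.26)/2 = 0.63, v̄ = (0.00+0.24)/2 = 0.12 → q = 3.3×0.63×0.12 = 0.2495 m³/s
Panel 2-3: Δb = 0.9 m, d̄ = (1.26+1.66)/2 = 1.46, v̄ = (0.24+0.25)/2 = 0.245 → q = 0.9×1.46×0.245 = 0.3219 m³/s
Panel 3-4: Δb = 2.4 m, d̄ = (1.66+2.32)/2 = 1.99, v̄ = (0.25+0.33)/2 = 0.29 → q = 2.4×1.99×0.29 = 1.385 m³/s
Panel 4-5: Δb = 2.7 m, d̄ = (2.32+1.84)/2 = 2.08, v̄ = (0.33+0.34)/2 = 0.335 → q = 2.7×2.08×0.335 = 1.881 m³/s
Panel 5-6: Δb = 0.8 m, d̄ = (1.84+1.60)/2 = 1.72, v̄ = (0.34+0.34)/2 = 0.34 → q = 0.8×1.72×0.34 = 0.4678 m³/s
Panel 6-7: Δb = 3.1 m, d̄ = (1.60+0.00)/2 = 0.8, v̄ = (0.34+0.00)/2 = 0.17 → q = 3.1×0.8×0.17 = 0.4216 m³/s
Q = Σ q = 4.727 m³/s

4.73 m³/s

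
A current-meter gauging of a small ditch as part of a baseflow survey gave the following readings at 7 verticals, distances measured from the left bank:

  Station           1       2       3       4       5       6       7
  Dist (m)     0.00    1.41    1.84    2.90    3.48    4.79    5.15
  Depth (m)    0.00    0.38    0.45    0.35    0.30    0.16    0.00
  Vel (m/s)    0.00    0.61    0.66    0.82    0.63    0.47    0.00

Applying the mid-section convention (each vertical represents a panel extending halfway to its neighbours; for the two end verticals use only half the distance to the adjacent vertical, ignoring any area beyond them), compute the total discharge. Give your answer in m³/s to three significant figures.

w_2 = (1.84 − 0.00)/2 = 0.92 m; q_2 = 0.61 × 0.38 × 0.92 = 0.2133 m³/s
w_3 = (2.90 − 1.41)/2 = 0.745 m; q_3 = 0.66 × 0.45 × 0.745 = 0.2213 m³/s
w_4 = (3.48 − 1.84)/2 = 0.82 m; q_4 = 0.82 × 0.35 × 0.82 = 0.2353 m³/s
w_5 = (4.79 − 2.90)/2 = 0.945 m; q_5 = 0.63 × 0.30 × 0.945 = 0.1786 m³/s
w_6 = (5.15 − 3.48)/2 = 0.835 m; q_6 = 0.47 × 0.16 × 0.835 = 0.06279 m³/s
Stations 1, 7 contribute zero (depth or velocity is 0).
Q = Σ qᵢ = 0.9113 m³/s

0.911 m³/s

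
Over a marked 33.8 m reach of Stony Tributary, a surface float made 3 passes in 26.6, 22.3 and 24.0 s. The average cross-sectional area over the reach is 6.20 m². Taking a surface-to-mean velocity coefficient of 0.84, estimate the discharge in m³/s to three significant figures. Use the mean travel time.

7.24 m³/s

t̄ = (26.6 + 22.3 + 24.0) / 3 = 24.3 s
v_surface = L / t̄ = 33.8 / 24.3 = 1.391 m/s
v_mean = 0.84 × 1.391 = 1.168 m/s
Q = A × v_mean = 6.20 × 1.168 = 7.244 m³/s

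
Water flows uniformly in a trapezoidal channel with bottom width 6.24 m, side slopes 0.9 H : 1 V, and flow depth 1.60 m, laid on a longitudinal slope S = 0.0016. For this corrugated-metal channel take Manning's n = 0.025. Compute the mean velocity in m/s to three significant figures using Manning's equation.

1.77 m/s

A = (b + z·y)·y = (6.24 + 0.9×1.60)×1.60 = 12.29 m²
P = b + 2y√(1+z²) = 6.24 + 2×1.60×√(1+0.9²) = 10.55 m
R = A/P = 12.29/10.55 = 1.165 m
Q = (1/n)·A·R^(2/3)·S^(1/2) = (1/0.025) × 12.29 × 1.165^(2/3) × 0.0016^(1/2) = 21.77 m³/s
V = Q/A = 21.77/12.29 = 1.772 m/s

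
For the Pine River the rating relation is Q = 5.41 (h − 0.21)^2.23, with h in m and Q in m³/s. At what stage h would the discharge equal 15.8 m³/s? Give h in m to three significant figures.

h − h₀ = (Q/C)^(1/b) = (15.8/5.41)^(1/2.23) = 1.617 m
h = 0.21 + 1.617 = 1.827 m

1.83 m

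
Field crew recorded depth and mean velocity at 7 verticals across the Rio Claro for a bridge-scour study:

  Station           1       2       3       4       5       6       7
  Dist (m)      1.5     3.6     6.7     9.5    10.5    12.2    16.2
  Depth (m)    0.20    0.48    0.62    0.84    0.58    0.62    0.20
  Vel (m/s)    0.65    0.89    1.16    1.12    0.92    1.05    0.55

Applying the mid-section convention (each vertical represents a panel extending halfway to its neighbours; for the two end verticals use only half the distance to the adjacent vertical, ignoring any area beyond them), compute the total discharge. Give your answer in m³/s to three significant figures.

w_1 = (3.6 − 1.5)/2 = 1.05 m; q_1 = 0.65 × 0.20 × 1.05 = 0.1365 m³/s
w_2 = (6.7 − 1.5)/2 = 2.6 m; q_2 = 0.89 × 0.48 × 2.6 = 1.111 m³/s
w_3 = (9.5 − 3.6)/2 = 2.95 m; q_3 = 1.16 × 0.62 × 2.95 = 2.122 m³/s
w_4 = (10.5 − 6.7)/2 = 1.9 m; q_4 = 1.12 × 0.84 × 1.9 = 1.788 m³/s
w_5 = (12.2 − 9.5)/2 = 1.35 m; q_5 = 0.92 × 0.58 × 1.35 = 0.7204 m³/s
w_6 = (16.2 − 10.5)/2 = 2.85 m; q_6 = 1.05 × 0.62 × 2.85 = 1.855 m³/s
w_7 = (16.2 − 12.2)/2 = 2 m; q_7 = 0.55 × 0.20 × 2 = 0.2200 m³/s
Q = Σ qᵢ = 7.952 m³/s

7.95 m³/s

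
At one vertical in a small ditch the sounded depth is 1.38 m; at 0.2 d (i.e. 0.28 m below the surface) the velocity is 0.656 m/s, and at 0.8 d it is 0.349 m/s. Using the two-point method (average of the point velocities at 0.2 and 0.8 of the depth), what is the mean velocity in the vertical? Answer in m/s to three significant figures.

v̄ = (0.656 + 0.349) / 2 = 0.5025 m/s

0.503 m/s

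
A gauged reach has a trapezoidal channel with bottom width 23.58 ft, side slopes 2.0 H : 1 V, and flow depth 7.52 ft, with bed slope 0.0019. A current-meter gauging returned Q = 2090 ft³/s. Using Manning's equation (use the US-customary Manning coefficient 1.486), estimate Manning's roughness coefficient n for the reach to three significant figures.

0.0266

A = (b + z·y)·y = (23.58 + 2.0×7.52)×7.52 = 290.4 ft²
P = b + 2y√(1+z²) = 23.58 + 2×7.52×√(1+2.0²) = 57.21 ft
R = A/P = 290.4/57.21 = 5.076 ft
n = (1.486/Q)·A·R^(2/3)·S^(1/2) = (1.486/2090) × 290.4 × 2.954 × 0.04359 = 0.02659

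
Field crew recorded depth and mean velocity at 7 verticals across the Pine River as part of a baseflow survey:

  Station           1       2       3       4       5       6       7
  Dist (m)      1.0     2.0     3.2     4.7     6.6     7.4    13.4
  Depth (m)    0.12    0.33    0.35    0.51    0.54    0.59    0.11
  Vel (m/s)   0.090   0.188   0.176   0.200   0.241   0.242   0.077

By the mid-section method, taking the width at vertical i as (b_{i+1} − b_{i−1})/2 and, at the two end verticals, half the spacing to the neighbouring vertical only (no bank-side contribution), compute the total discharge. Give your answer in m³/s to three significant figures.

w_1 = (2.0 − 1.0)/2 = 0.5 m; q_1 = 0.090 × 0.12 × 0.5 = 0.005400 m³/s
w_2 = (3.2 − 1.0)/2 = 1.1 m; q_2 = 0.188 × 0.33 × 1.1 = 0.06824 m³/s
w_3 = (4.7 − 2.0)/2 = 1.35 m; q_3 = 0.176 × 0.35 × 1.35 = 0.08316 m³/s
w_4 = (6.6 − 3.2)/2 = 1.7 m; q_4 = 0.200 × 0.51 × 1.7 = 0.1734 m³/s
w_5 = (7.4 − 4.7)/2 = 1.35 m; q_5 = 0.241 × 0.54 × 1.35 = 0.1757 m³/s
w_6 = (13.4 − 6.6)/2 = 3.4 m; q_6 = 0.242 × 0.59 × 3.4 = 0.4855 m³/s
w_7 = (13.4 − 7.4)/2 = 3 m; q_7 = 0.077 × 0.11 × 3 = 0.02541 m³/s
Q = Σ qᵢ = 1.017 m³/s

1.02 m³/s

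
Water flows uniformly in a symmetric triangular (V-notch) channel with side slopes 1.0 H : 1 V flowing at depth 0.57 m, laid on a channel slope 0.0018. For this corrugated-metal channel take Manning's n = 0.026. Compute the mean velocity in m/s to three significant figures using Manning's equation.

0.561 m/s

A = z·y² = 1.0×0.57² = 0.3249 m²
P = 2y√(1+z²) = 2×0.57×√(1+1.0²) = 1.612 m
R = A/P = 0.3249/1.612 = 0.2015 m
Q = (1/n)·A·R^(2/3)·S^(1/2) = (1/0.026) × 0.3249 × 0.2015^(2/3) × 0.0018^(1/2) = 0.1822 m³/s
V = Q/A = 0.1822/0.3249 = 0.5609 m/s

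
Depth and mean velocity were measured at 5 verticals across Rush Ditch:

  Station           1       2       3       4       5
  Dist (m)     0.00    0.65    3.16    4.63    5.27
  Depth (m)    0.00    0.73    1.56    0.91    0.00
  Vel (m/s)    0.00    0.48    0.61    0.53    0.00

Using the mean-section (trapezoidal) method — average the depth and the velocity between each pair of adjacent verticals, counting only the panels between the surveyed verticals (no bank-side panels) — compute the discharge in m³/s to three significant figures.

Panel 1-2: Δb = 0.65 m, d̄ = (0.00+0.73)/2 = 0.365, v̄ = (0.00+0.48)/2 = 0.24 → q = 0.65×0.365×0.24 = 0.05694 m³/s
Panel 2-3: Δb = 2.51 m, d̄ = (0.73+1.56)/2 = 1.145, v̄ = (0.48+0.61)/2 = 0.545 → q = 2.51×1.145×0.545 = 1.566 m³/s
Panel 3-4: Δb = 1.47 m, d̄ = (1.56+0.91)/2 = 1.235, v̄ = (0.61+0.53)/2 = 0.57 → q = 1.47×1.235×0.57 = 1.035 m³/s
Panel 4-5: Δb = 0.64 m, d̄ = (0.91+0.00)/2 = 0.455, v̄ = (0.53+0.00)/2 = 0.265 → q = 0.64×0.455×0.265 = 0.07717 m³/s
Q = Σ q = 2.735 m³/s

2.74 m³/s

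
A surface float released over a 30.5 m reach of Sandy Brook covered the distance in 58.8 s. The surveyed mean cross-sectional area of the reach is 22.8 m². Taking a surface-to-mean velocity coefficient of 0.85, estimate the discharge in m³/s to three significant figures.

v_surface = L / t̄ = 30.5 / 58.8 = 0.5187 m/s
v_mean = 0.85 × 0.5187 = 0.4409 m/s
Q = A × v_mean = 22.8 × 0.4409 = 10.05 m³/s

10.1 m³/s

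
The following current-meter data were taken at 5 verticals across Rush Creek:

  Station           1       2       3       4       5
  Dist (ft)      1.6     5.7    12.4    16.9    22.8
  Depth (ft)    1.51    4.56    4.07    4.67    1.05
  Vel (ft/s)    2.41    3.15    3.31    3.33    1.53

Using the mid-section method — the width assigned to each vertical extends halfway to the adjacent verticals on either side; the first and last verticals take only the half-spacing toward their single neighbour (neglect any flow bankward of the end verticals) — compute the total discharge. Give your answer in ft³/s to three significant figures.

w_1 = (5.7 − 1.6)/2 = 2.05 ft; q_1 = 2.41 × 1.51 × 2.05 = 7.460 ft³/s
w_2 = (12.4 − 1.6)/2 = 5.4 ft; q_2 = 3.15 × 4.56 × 5.4 = 77.57 ft³/s
w_3 = (16.9 − 5.7)/2 = 5.6 ft; q_3 = 3.31 × 4.07 × 5.6 = 75.44 ft³/s
w_4 = (22.8 − 12.4)/2 = 5.2 ft; q_4 = 3.33 × 4.67 × 5.2 = 80.87 ft³/s
w_5 = (22.8 − 16.9)/2 = 2.95 ft; q_5 = 1.53 × 1.05 × 2.95 = 4.739 ft³/s
Q = Σ qᵢ = 246.1 ft³/s

246 ft³/s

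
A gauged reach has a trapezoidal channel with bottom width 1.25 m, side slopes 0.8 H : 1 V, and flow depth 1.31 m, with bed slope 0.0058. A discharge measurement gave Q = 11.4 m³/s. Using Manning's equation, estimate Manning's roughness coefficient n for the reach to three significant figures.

A = (b + z·y)·y = (1.25 + 0.8×1.31)×1.31 = 3.010 m²
P = b + 2y√(1+z²) = 1.25 + 2×1.31×√(1+0.8²) = 4.605 m
R = A/P = 3.010/4.605 = 0.6537 m
n = (1/Q)·A·R^(2/3)·S^(1/2) = (1/11.4) × 3.010 × 0.7532 × 0.07616 = 0.01515

0.0151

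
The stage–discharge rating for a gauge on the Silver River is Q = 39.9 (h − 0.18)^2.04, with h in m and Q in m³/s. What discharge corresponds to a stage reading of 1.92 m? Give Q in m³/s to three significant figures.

Q = 39.9 × (1.92 − 0.18)^2.04 = 39.9 × 1.74^2.04 = 123.5 m³/s

124 m³/s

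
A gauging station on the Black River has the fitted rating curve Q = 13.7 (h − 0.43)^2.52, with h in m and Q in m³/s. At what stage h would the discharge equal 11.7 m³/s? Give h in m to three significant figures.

1.37 m

h − h₀ = (Q/C)^(1/b) = (11.7/13.7)^(1/2.52) = 0.9393 m
h = 0.43 + 0.9393 = 1.369 m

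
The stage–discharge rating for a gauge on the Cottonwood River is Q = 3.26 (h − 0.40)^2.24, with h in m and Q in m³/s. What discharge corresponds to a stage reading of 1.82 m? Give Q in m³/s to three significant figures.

7.15 m³/s

Q = 3.26 × (1.82 − 0.40)^2.24 = 3.26 × 1.42^2.24 = 7.151 m³/s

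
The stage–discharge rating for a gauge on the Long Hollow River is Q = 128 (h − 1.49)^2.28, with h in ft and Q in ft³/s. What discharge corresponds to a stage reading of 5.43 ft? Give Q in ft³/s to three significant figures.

2920 ft³/s

Q = 128 × (5.43 − 1.49)^2.28 = 128 × 3.94^2.28 = 2917 ft³/s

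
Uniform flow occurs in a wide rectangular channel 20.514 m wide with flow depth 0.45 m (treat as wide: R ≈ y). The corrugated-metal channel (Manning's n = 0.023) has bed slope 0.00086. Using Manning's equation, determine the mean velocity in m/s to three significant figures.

0.749 m/s

A = b·y = 20.514 × 0.45 = 9.231 m²
Wide channel: R ≈ y = 0.45 m
Q = (1/n)·A·R^(2/3)·S^(1/2) = (1/0.023) × 9.231 × 0.4500^(2/3) × 0.00086^(1/2) = 6.912 m³/s
V = Q/A = 6.912/9.231 = 0.7487 m/s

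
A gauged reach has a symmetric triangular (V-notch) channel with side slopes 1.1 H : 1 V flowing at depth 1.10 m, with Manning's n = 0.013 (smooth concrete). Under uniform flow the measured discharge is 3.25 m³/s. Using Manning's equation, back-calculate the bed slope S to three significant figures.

0.00334

A = z·y² = 1.1×1.10² = 1.331 m²
P = 2y√(1+z²) = 2×1.10×√(1+1.1²) = 3.271 m
R = A/P = 1.331/3.271 = 0.4070 m
S = (Q·n / (1·A·R^(2/3)))² = (3.25×0.013 / (1×1.331×0.5492))² = 0.003341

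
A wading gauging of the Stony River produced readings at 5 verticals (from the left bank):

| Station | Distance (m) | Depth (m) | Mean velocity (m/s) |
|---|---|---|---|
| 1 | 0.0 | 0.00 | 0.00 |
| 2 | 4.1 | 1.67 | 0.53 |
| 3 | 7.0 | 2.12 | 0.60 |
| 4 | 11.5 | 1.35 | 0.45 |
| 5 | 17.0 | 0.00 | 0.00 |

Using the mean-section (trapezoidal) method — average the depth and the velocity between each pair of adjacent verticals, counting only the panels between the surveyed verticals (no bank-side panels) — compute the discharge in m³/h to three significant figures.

32200 m³/h

Panel 1-2: Δb = 4.1 m, d̄ = (0.00+1.67)/2 = 0.835, v̄ = (0.00+0.53)/2 = 0.265 → q = 4.1×0.835×0.265 = 0.9072 m³/s
Panel 2-3: Δb = 2.9 m, d̄ = (1.67+2.12)/2 = 1.895, v̄ = (0.53+0.60)/2 = 0.565 → q = 2.9×1.895×0.565 = 3.105 m³/s
Panel 3-4: Δb = 4.5 m, d̄ = (2.12+1.35)/2 = 1.735, v̄ = (0.60+0.45)/2 = 0.525 → q = 4.5×1.735×0.525 = 4.099 m³/s
Panel 4-5: Δb = 5.5 m, d̄ = (1.35+0.00)/2 = 0.675, v̄ = (0.45+0.00)/2 = 0.225 → q = 5.5×0.675×0.225 = 0.8353 m³/s
Q = Σ q = 8.946 m³/s
= 8.946 × 3600 = 32210 m³/h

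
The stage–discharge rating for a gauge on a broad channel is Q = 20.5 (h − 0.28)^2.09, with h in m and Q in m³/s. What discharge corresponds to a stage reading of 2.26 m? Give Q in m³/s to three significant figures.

85.5 m³/s

Q = 20.5 × (2.26 − 0.28)^2.09 = 20.5 × 1.98^2.09 = 85.46 m³/s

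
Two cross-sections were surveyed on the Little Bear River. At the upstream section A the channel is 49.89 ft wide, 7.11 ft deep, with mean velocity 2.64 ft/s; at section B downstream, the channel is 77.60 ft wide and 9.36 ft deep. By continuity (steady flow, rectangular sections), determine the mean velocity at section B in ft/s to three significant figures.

Q = A₁V₁ = (49.89×7.11) × 2.64 = 936.5 ft³/s
A₂ = 77.60 × 9.36 = 726.3 ft²
V₂ = Q/A₂ = 936.5/726.3 = 1.289 ft/s

1.29 ft/s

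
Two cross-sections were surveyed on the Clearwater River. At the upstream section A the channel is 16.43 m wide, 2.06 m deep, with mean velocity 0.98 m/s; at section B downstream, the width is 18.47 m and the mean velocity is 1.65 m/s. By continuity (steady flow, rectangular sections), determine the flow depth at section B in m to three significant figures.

1.09 m

Q = A₁V₁ = (16.43×2.06) × 0.98 = 33.17 m³/s
d₂ = Q/(b₂ V₂) = 33.17/(18.47×1.65) = 1.088 m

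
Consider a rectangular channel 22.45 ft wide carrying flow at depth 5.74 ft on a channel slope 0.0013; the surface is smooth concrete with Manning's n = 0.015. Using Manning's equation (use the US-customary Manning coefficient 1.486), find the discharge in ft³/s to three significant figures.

A = b·y = 22.45 × 5.74 = 128.9 ft²
P = b + 2y = 22.45 + 2×5.74 = 33.93 ft
R = A/P = 128.9/33.93 = 3.798 ft
Q = (1.486/n)·A·R^(2/3)·S^(1/2) = (1.486/0.015) × 128.9 × 3.798^(2/3) × 0.0013^(1/2) = 1120 ft³/s

1120 ft³/s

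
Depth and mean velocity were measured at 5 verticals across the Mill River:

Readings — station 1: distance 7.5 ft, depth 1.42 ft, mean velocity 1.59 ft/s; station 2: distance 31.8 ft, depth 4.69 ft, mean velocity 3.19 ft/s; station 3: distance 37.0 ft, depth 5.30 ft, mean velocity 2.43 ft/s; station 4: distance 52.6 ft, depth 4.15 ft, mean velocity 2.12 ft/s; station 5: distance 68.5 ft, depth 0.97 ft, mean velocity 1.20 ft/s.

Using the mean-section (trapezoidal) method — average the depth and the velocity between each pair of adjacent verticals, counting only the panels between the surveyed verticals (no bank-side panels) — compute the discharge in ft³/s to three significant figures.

486 ft³/s

Panel 1-2: Δb = 24.3 ft, d̄ = (1.42+4.69)/2 = 3.055, v̄ = (1.59+3.19)/2 = 2.39 → q = 24.3×3.055×2.39 = 177.4 ft³/s
Panel 2-3: Δb = 5.2 ft, d̄ = (4.69+5.30)/2 = 4.995, v̄ = (3.19+2.43)/2 = 2.81 → q = 5.2×4.995×2.81 = 72.99 ft³/s
Panel 3-4: Δb = 15.6 ft, d̄ = (5.30+4.15)/2 = 4.725, v̄ = (2.43+2.12)/2 = 2.275 → q = 15.6×4.725×2.275 = 167.7 ft³/s
Panel 4-5: Δb = 15.9 ft, d̄ = (4.15+0.97)/2 = 2.56, v̄ = (2.12+1.20)/2 = 1.66 → q = 15.9×2.56×1.66 = 67.57 ft³/s
Q = Σ q = 485.7 ft³/s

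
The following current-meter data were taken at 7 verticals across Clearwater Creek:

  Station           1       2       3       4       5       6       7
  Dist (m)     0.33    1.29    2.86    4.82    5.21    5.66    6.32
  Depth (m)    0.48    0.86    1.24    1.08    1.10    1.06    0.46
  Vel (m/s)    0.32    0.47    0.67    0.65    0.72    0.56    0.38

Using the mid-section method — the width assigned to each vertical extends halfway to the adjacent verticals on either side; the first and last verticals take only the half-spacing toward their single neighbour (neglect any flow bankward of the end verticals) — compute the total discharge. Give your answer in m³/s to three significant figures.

3.60 m³/s

w_1 = (1.29 − 0.33)/2 = 0.48 m; q_1 = 0.32 × 0.48 × 0.48 = 0.07373 m³/s
w_2 = (2.86 − 0.33)/2 = 1.265 m; q_2 = 0.47 × 0.86 × 1.265 = 0.5113 m³/s
w_3 = (4.82 − 1.29)/2 = 1.765 m; q_3 = 0.67 × 1.24 × 1.765 = 1.466 m³/s
w_4 = (5.21 − 2.86)/2 = 1.175 m; q_4 = 0.65 × 1.08 × 1.175 = 0.8249 m³/s
w_5 = (5.66 − 4.82)/2 = 0.42 m; q_5 = 0.72 × 1.10 × 0.42 = 0.3326 m³/s
w_6 = (6.32 − 5.21)/2 = 0.555 m; q_6 = 0.56 × 1.06 × 0.555 = 0.3294 m³/s
w_7 = (6.32 − 5.66)/2 = 0.33 m; q_7 = 0.38 × 0.46 × 0.33 = 0.05768 m³/s
Q = Σ qᵢ = 3.596 m³/s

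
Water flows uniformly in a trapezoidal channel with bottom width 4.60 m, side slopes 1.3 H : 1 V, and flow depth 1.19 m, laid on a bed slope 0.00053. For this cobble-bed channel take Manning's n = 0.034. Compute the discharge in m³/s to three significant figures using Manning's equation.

4.48 m³/s

A = (b + z·y)·y = (4.60 + 1.3×1.19)×1.19 = 7.315 m²
P = b + 2y√(1+z²) = 4.60 + 2×1.19×√(1+1.3²) = 8.503 m
R = A/P = 7.315/8.503 = 0.8602 m
Q = (1/n)·A·R^(2/3)·S^(1/2) = (1/0.034) × 7.315 × 0.8602^(2/3) × 0.00053^(1/2) = 4.480 m³/s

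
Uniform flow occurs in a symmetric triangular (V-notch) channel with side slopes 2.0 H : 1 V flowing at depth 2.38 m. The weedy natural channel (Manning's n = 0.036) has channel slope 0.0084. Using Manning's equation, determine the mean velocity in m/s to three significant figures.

A = z·y² = 2.0×2.38² = 11.33 m²
P = 2y√(1+z²) = 2×2.38×√(1+2.0²) = 10.64 m
R = A/P = 11.33/10.64 = 1.064 m
Q = (1/n)·A·R^(2/3)·S^(1/2) = (1/0.036) × 11.33 × 1.064^(2/3) × 0.0084^(1/2) = 30.07 m³/s
V = Q/A = 30.07/11.33 = 2.654 m/s

2.65 m/s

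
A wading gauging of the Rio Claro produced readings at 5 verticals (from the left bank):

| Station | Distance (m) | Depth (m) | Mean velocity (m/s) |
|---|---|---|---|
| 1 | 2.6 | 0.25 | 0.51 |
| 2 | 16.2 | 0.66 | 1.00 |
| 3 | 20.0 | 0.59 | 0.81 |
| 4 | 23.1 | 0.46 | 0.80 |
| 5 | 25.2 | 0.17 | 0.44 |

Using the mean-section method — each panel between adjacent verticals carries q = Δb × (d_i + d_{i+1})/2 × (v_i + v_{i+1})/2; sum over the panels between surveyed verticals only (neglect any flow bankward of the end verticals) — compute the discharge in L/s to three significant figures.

8540 L/s

Panel 1-2: Δb = 13.6 m, d̄ = (0.25+0.66)/2 = 0.455, v̄ = (0.51+1.00)/2 = 0.755 → q = 13.6×0.455×0.755 = 4.672 m³/s
Panel 2-3: Δb = 3.8 m, d̄ = (0.66+0.59)/2 = 0.625, v̄ = (1.00+0.81)/2 = 0.905 → q = 3.8×0.625×0.905 = 2.149 m³/s
Panel 3-4: Δb = 3.1 m, d̄ = (0.59+0.46)/2 = 0.525, v̄ = (0.81+0.80)/2 = 0.805 → q = 3.1×0.525×0.805 = 1.310 m³/s
Panel 4-5: Δb = 2.1 m, d̄ = (0.46+0.17)/2 = 0.315, v̄ = (0.80+0.44)/2 = 0.62 → q = 2.1×0.315×0.62 = 0.4101 m³/s
Q = Σ q = 8.542 m³/s
= 8.542 × 1000 = 8542 L/s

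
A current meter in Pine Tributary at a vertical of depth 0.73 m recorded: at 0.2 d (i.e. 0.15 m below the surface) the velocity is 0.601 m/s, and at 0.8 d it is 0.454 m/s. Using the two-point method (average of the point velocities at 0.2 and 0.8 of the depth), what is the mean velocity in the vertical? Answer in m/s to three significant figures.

v̄ = (0.601 + 0.454) / 2 = 0.5275 m/s

0.528 m/s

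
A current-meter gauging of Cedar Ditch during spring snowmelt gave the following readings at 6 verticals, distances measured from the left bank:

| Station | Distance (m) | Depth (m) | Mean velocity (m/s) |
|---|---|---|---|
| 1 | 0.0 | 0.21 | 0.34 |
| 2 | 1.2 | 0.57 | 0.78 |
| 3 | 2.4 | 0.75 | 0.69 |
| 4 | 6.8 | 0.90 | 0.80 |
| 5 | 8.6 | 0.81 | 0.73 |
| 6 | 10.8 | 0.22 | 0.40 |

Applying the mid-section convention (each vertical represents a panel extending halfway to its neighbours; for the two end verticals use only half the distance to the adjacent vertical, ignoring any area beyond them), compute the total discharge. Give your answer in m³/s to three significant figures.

5.54 m³/s

w_1 = (1.2 − 0.0)/2 = 0.6 m; q_1 = 0.34 × 0.21 × 0.6 = 0.04284 m³/s
w_2 = (2.4 − 0.0)/2 = 1.2 m; q_2 = 0.78 × 0.57 × 1.2 = 0.5335 m³/s
w_3 = (6.8 − 1.2)/2 = 2.8 m; q_3 = 0.69 × 0.75 × 2.8 = 1.449 m³/s
w_4 = (8.6 − 2.4)/2 = 3.1 m; q_4 = 0.80 × 0.90 × 3.1 = 2.232 m³/s
w_5 = (10.8 − 6.8)/2 = 2 m; q_5 = 0.73 × 0.81 × 2 = 1.183 m³/s
w_6 = (10.8 − 8.6)/2 = 1.1 m; q_6 = 0.40 × 0.22 × 1.1 = 0.09680 m³/s
Q = Σ qᵢ = 5.537 m³/s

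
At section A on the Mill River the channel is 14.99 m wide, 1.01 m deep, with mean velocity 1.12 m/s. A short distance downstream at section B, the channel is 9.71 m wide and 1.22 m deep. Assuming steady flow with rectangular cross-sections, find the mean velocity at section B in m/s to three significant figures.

1.43 m/s

Q = A₁V₁ = (14.99×1.01) × 1.12 = 16.96 m³/s
A₂ = 9.71 × 1.22 = 11.85 m²
V₂ = Q/A₂ = 16.96/11.85 = 1.431 m/s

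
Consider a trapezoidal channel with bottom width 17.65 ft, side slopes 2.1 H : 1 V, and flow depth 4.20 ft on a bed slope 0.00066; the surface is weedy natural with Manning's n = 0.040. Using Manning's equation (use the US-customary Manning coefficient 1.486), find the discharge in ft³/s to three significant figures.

220 ft³/s

A = (b + z·y)·y = (17.65 + 2.1×4.20)×4.20 = 111.2 ft²
P = b + 2y√(1+z²) = 17.65 + 2×4.20×√(1+2.1²) = 37.19 ft
R = A/P = 111.2/37.19 = 2.990 ft
Q = (1.486/n)·A·R^(2/3)·S^(1/2) = (1.486/0.040) × 111.2 × 2.990^(2/3) × 0.00066^(1/2) = 220.2 ft³/s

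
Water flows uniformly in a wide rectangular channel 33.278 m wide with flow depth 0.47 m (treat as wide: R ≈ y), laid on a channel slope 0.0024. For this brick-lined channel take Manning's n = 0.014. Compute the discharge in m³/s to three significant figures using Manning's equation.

33.1 m³/s

A = b·y = 33.278 × 0.47 = 15.64 m²
Wide channel: R ≈ y = 0.47 m
Q = (1/n)·A·R^(2/3)·S^(1/2) = (1/0.014) × 15.64 × 0.4700^(2/3) × 0.0024^(1/2) = 33.09 m³/s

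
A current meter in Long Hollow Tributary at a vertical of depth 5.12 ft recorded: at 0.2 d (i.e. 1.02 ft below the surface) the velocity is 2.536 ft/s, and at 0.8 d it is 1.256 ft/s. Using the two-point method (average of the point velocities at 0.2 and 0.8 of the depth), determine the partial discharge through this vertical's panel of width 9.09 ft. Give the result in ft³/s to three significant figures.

v̄ = (2.536 + 1.256) / 2 = 1.896 ft/s
q = v̄ × d × w = 1.896 × 5.12 × 9.09 = 88.24 ft³/s

88.2 ft³/s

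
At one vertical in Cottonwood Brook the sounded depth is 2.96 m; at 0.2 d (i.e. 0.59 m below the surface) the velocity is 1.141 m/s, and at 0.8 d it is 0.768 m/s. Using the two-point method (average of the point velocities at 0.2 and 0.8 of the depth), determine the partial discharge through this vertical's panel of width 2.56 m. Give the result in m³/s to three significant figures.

v̄ = (1.141 + 0.768) / 2 = 0.9545 m/s
q = v̄ × d × w = 0.9545 × 2.96 × 2.56 = 7.233 m³/s

7.23 m³/s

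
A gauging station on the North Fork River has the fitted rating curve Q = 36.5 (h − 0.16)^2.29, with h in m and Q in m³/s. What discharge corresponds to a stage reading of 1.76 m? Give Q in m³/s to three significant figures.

107 m³/s

Q = 36.5 × (1.76 − 0.16)^2.29 = 36.5 × 1.6^2.29 = 107.1 m³/s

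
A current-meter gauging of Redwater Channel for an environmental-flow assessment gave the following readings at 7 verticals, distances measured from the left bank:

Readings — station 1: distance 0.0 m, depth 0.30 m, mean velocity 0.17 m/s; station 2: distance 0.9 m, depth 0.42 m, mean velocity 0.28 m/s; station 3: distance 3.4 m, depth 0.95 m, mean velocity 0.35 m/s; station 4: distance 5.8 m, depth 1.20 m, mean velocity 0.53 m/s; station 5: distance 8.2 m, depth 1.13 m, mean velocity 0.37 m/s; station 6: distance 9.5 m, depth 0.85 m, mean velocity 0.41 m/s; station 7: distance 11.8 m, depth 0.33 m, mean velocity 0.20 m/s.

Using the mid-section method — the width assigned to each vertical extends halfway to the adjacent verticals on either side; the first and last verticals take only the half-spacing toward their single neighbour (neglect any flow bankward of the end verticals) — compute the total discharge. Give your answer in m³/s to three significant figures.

w_1 = (0.9 − 0.0)/2 = 0.45 m; q_1 = 0.17 × 0.30 × 0.45 = 0.02295 m³/s
w_2 = (3.4 − 0.0)/2 = 1.7 m; q_2 = 0.28 × 0.42 × 1.7 = 0.1999 m³/s
w_3 = (5.8 − 0.9)/2 = 2.45 m; q_3 = 0.35 × 0.95 × 2.45 = 0.8146 m³/s
w_4 = (8.2 − 3.4)/2 = 2.4 m; q_4 = 0.53 × 1.20 × 2.4 = 1.526 m³/s
w_5 = (9.5 − 5.8)/2 = 1.85 m; q_5 = 0.37 × 1.13 × 1.85 = 0.7735 m³/s
w_6 = (11.8 − 8.2)/2 = 1.8 m; q_6 = 0.41 × 0.85 × 1.8 = 0.6273 m³/s
w_7 = (11.8 − 9.5)/2 = 1.15 m; q_7 = 0.20 × 0.33 × 1.15 = 0.07590 m³/s
Q = Σ qᵢ = 4.041 m³/s

4.04 m³/s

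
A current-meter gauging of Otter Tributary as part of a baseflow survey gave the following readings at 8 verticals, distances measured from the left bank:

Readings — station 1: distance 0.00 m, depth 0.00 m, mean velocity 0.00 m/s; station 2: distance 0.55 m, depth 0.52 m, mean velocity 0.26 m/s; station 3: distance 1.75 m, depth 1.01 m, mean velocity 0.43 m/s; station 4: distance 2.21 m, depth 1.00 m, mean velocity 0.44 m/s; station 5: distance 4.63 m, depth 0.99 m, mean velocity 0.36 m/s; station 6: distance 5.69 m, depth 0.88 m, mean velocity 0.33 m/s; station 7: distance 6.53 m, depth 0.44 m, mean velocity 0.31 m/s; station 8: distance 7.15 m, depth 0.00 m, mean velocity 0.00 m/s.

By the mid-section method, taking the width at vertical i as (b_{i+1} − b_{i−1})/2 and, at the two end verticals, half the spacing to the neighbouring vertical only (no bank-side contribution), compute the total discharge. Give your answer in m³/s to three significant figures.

w_2 = (1.75 − 0.00)/2 = 0.875 m; q_2 = 0.26 × 0.52 × 0.875 = 0.1183 m³/s
w_3 = (2.21 − 0.55)/2 = 0.83 m; q_3 = 0.43 × 1.01 × 0.83 = 0.3605 m³/s
w_4 = (4.63 − 1.75)/2 = 1.44 m; q_4 = 0.44 × 1.00 × 1.44 = 0.6336 m³/s
w_5 = (5.69 − 2.21)/2 = 1.74 m; q_5 = 0.36 × 0.99 × 1.74 = 0.6201 m³/s
w_6 = (6.53 − 4.63)/2 = 0.95 m; q_6 = 0.33 × 0.88 × 0.95 = 0.2759 m³/s
w_7 = (7.15 − 5.69)/2 = 0.73 m; q_7 = 0.31 × 0.44 × 0.73 = 0.09957 m³/s
Stations 1, 8 contribute zero (depth or velocity is 0).
Q = Σ qᵢ = 2.108 m³/s

2.11 m³/s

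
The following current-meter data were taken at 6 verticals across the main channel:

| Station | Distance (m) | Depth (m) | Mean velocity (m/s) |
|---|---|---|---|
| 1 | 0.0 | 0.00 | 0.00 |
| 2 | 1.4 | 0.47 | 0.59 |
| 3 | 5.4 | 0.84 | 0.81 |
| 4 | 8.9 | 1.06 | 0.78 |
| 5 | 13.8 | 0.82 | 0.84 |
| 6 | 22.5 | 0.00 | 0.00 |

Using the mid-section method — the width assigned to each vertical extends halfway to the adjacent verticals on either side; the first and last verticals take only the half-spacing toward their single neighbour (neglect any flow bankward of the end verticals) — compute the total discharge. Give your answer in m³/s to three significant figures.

w_2 = (5.4 − 0.0)/2 = 2.7 m; q_2 = 0.59 × 0.47 × 2.7 = 0.7487 m³/s
w_3 = (8.9 − 1.4)/2 = 3.75 m; q_3 = 0.81 × 0.84 × 3.75 = 2.552 m³/s
w_4 = (13.8 − 5.4)/2 = 4.2 m; q_4 = 0.78 × 1.06 × 4.2 = 3.473 m³/s
w_5 = (22.5 − 8.9)/2 = 6.8 m; q_5 = 0.84 × 0.82 × 6.8 = 4.684 m³/s
Stations 1, 6 contribute zero (depth or velocity is 0).
Q = Σ qᵢ = 11.46 m³/s

11.5 m³/s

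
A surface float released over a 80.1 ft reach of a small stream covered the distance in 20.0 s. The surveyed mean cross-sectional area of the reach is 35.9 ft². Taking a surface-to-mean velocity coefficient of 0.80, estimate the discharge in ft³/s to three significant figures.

v_surface = L / t̄ = 80.1 / 20 = 4.005 ft/s
v_mean = 0.80 × 4.005 = 3.204 ft/s
Q = A × v_mean = 35.9 × 3.204 = 115.0 ft³/s

115 ft³/s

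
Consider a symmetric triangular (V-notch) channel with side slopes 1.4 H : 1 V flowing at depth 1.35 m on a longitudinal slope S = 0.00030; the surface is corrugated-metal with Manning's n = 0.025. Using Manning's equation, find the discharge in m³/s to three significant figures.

A = z·y² = 1.4×1.35² = 2.552 m²
P = 2y√(1+z²) = 2×1.35×√(1+1.4²) = 4.645 m
R = A/P = 2.552/4.645 = 0.5493 m
Q = (1/n)·A·R^(2/3)·S^(1/2) = (1/0.025) × 2.552 × 0.5493^(2/3) × 0.00030^(1/2) = 1.186 m³/s

1.19 m³/s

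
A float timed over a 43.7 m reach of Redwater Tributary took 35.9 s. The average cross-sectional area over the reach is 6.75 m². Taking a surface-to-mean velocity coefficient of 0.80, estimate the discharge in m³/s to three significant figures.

6.57 m³/s

v_surface = L / t̄ = 43.7 / 35.9 = 1.217 m/s
v_mean = 0.80 × 1.217 = 0.9738 m/s
Q = A × v_mean = 6.75 × 0.9738 = 6.573 m³/s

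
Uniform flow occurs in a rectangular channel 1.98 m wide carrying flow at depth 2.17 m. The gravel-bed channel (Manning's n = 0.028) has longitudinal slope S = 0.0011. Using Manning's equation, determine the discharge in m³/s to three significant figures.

3.93 m³/s

A = b·y = 1.98 × 2.17 = 4.297 m²
P = b + 2y = 1.98 + 2×2.17 = 6.320 m
R = A/P = 4.297/6.320 = 0.6798 m
Q = (1/n)·A·R^(2/3)·S^(1/2) = (1/0.028) × 4.297 × 0.6798^(2/3) × 0.0011^(1/2) = 3.935 m³/s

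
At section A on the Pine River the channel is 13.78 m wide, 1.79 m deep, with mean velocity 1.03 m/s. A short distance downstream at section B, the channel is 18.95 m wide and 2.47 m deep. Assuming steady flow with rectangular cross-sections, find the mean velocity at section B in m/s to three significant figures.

0.543 m/s

Q = A₁V₁ = (13.78×1.79) × 1.03 = 25.41 m³/s
A₂ = 18.95 × 2.47 = 46.81 m²
V₂ = Q/A₂ = 25.41/46.81 = 0.5428 m/s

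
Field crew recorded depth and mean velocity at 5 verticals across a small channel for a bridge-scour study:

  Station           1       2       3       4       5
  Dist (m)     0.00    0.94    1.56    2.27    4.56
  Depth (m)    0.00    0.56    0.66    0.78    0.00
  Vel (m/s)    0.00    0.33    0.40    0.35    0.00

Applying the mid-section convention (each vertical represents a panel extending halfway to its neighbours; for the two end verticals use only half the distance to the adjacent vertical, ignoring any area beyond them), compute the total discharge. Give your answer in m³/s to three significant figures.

w_2 = (1.56 − 0.00)/2 = 0.78 m; q_2 = 0.33 × 0.56 × 0.78 = 0.1441 m³/s
w_3 = (2.27 − 0.94)/2 = 0.665 m; q_3 = 0.40 × 0.66 × 0.665 = 0.1756 m³/s
w_4 = (4.56 − 1.56)/2 = 1.5 m; q_4 = 0.35 × 0.78 × 1.5 = 0.4095 m³/s
Stations 1, 5 contribute zero (depth or velocity is 0).
Q = Σ qᵢ = 0.7292 m³/s

0.729 m³/s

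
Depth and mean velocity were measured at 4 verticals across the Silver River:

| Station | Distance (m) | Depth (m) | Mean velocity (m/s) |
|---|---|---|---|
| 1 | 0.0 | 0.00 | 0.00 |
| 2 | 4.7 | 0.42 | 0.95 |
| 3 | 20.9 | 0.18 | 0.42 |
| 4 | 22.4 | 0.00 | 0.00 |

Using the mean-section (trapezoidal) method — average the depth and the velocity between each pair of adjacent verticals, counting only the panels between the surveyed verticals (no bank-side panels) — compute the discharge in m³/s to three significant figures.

3.83 m³/s

Panel 1-2: Δb = 4.7 m, d̄ = (0.00+0.42)/2 = 0.21, v̄ = (0.00+0.95)/2 = 0.475 → q = 4.7×0.21×0.475 = 0.4688 m³/s
Panel 2-3: Δb = 16.2 m, d̄ = (0.42+0.18)/2 = 0.3, v̄ = (0.95+0.42)/2 = 0.685 → q = 16.2×0.3×0.685 = 3.329 m³/s
Panel 3-4: Δb = 1.5 m, d̄ = (0.18+0.00)/2 = 0.09, v̄ = (0.42+0.00)/2 = 0.21 → q = 1.5×0.09×0.21 = 0.02835 m³/s
Q = Σ q = 3.826 m³/s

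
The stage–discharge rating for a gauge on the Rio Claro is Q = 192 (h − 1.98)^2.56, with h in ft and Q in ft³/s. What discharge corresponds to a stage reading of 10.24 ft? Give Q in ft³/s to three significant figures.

42700 ft³/s

Q = 192 × (10.24 − 1.98)^2.56 = 192 × 8.26^2.56 = 42730 ft³/s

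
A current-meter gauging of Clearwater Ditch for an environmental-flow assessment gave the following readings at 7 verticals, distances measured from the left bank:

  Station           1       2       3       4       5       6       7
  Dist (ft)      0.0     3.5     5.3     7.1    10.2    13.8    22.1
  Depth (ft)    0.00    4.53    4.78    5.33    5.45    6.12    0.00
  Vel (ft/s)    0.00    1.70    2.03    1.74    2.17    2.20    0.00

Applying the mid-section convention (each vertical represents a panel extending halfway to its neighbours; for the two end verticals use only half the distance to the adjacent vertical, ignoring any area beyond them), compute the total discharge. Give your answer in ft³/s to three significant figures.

w_2 = (5.3 − 0.0)/2 = 2.65 ft; q_2 = 1.70 × 4.53 × 2.65 = 20.41 ft³/s
w_3 = (7.1 − 3.5)/2 = 1.8 ft; q_3 = 2.03 × 4.78 × 1.8 = 17.47 ft³/s
w_4 = (10.2 − 5.3)/2 = 2.45 ft; q_4 = 1.74 × 5.33 × 2.45 = 22.72 ft³/s
w_5 = (13.8 − 7.1)/2 = 3.35 ft; q_5 = 2.17 × 5.45 × 3.35 = 39.62 ft³/s
w_6 = (22.1 − 10.2)/2 = 5.95 ft; q_6 = 2.20 × 6.12 × 5.95 = 80.11 ft³/s
Stations 1, 7 contribute zero (depth or velocity is 0).
Q = Σ qᵢ = 180.3 ft³/s

180 ft³/s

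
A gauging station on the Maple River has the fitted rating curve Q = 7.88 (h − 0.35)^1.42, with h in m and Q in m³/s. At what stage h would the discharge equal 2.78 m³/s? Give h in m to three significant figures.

h − h₀ = (Q/C)^(1/b) = (2.78/7.88)^(1/1.42) = 0.4801 m
h = 0.35 + 0.4801 = 0.8301 m

0.830 m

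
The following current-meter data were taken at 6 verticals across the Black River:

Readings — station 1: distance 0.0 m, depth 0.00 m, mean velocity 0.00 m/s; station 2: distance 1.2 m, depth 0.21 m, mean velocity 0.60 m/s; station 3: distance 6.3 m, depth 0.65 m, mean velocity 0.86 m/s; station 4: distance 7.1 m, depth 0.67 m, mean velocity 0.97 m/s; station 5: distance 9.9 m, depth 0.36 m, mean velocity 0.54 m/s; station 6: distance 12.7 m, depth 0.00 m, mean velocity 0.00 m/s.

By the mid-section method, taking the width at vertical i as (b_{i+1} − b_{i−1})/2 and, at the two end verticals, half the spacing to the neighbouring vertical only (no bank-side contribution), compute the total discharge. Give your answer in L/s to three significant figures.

w_2 = (6.3 − 0.0)/2 = 3.15 m; q_2 = 0.60 × 0.21 × 3.15 = 0.3969 m³/s
w_3 = (7.1 − 1.2)/2 = 2.95 m; q_3 = 0.86 × 0.65 × 2.95 = 1.649 m³/s
w_4 = (9.9 − 6.3)/2 = 1.8 m; q_4 = 0.97 × 0.67 × 1.8 = 1.170 m³/s
w_5 = (12.7 − 7.1)/2 = 2.8 m; q_5 = 0.54 × 0.36 × 2.8 = 0.5443 m³/s
Stations 1, 6 contribute zero (depth or velocity is 0).
Q = Σ qᵢ = 3.760 m³/s
= 3.760 × 1000 = 3760 L/s

3760 L/s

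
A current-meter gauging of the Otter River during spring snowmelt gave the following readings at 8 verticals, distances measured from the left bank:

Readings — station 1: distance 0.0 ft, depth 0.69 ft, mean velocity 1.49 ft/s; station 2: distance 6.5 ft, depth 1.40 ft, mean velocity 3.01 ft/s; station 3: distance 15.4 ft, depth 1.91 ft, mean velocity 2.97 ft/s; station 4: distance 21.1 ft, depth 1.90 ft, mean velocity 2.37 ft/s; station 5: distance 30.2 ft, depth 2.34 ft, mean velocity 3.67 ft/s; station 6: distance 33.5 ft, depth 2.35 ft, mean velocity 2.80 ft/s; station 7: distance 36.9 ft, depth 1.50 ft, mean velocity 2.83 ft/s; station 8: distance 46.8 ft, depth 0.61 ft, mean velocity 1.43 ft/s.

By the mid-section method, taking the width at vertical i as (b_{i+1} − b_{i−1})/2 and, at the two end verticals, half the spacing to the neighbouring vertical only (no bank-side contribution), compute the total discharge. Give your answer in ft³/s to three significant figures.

w_1 = (6.5 − 0.0)/2 = 3.25 ft; q_1 = 1.49 × 0.69 × 3.25 = 3.341 ft³/s
w_2 = (15.4 − 0.0)/2 = 7.7 ft; q_2 = 3.01 × 1.40 × 7.7 = 32.45 ft³/s
w_3 = (21.1 − 6.5)/2 = 7.3 ft; q_3 = 2.97 × 1.91 × 7.3 = 41.41 ft³/s
w_4 = (30.2 − 15.4)/2 = 7.4 ft; q_4 = 2.37 × 1.90 × 7.4 = 33.32 ft³/s
w_5 = (33.5 − 21.1)/2 = 6.2 ft; q_5 = 3.67 × 2.34 × 6.2 = 53.24 ft³/s
w_6 = (36.9 − 30.2)/2 = 3.35 ft; q_6 = 2.80 × 2.35 × 3.35 = 22.04 ft³/s
w_7 = (46.8 − 33.5)/2 = 6.65 ft; q_7 = 2.83 × 1.50 × 6.65 = 28.23 ft³/s
w_8 = (46.8 − 36.9)/2 = 4.95 ft; q_8 = 1.43 × 0.61 × 4.95 = 4.318 ft³/s
Q = Σ qᵢ = 218.4 ft³/s

218 ft³/s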